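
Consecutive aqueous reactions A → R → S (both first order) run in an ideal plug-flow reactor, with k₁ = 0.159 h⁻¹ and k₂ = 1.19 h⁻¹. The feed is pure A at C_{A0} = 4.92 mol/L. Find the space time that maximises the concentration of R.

1.95 h

For first-order series the maximum of C_R occurs at τ_opt = ln(k₂/k₁)/(k₂−k₁).
= ln(1.19/0.159)/(1.19−0.159) = ln(7.484)/1.031 = 2.013/1.031 = 1.95 h.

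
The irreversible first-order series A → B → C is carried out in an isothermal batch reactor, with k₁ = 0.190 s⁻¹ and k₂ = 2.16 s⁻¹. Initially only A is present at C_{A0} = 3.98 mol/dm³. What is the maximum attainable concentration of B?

0.277 mol/dm³

At the optimum, C_{B,max}/C_{A0} = (k₁/k₂)^[k₂/(k₂−k₁)].
= (0.190/2.16)^(2.16/(2.16−0.190)) = (0.08796)^(1.096) = 0.06958.
C_{B,max} = 0.06958×3.98 = 0.277 mol/dm³.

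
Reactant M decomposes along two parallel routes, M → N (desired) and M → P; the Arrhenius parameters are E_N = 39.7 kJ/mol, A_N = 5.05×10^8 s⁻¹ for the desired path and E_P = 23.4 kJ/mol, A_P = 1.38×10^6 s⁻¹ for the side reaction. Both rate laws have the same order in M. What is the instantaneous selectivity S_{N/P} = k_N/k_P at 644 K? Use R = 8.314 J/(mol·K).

With equal orders, S_{N/P} = k_N/k_P = (A_N/A_P)·exp[(E_P−E_N)/(RT)].
(E_P−E_N)/(RT) = (23.4−39.7)×10³/(8.314×644) = -16300/5354 = -3.044.
k_N/k_P = (5.05×10^8/1.38×10^6)·exp(-3.044) = 365.9 × 0.04763 = 17.4.
Since E_N > E_P, raising the temperature improves selectivity toward N.

17.4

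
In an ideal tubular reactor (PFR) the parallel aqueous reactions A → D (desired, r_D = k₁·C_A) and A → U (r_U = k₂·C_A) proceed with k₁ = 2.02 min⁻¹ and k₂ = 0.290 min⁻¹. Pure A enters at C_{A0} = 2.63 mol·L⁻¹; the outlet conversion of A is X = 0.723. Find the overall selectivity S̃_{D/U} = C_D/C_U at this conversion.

C_A = C_{A0}(1−X) = 0.7285 mol·L⁻¹.
Both paths are first order in A, so the instantaneous fraction to D is constant: dC_D/d(−C_A) = k₁/(k₁+k₂) = 0.8745.
C_D = 0.8745·(C_{A0}−C_A) = 0.8745×1.901 = 1.66 mol·L⁻¹.
C_U = (C_{A0}−C_A)−C_D = 0.2387 mol·L⁻¹; S̃_{D/U} = 1.663/0.2387 = 6.97.

6.97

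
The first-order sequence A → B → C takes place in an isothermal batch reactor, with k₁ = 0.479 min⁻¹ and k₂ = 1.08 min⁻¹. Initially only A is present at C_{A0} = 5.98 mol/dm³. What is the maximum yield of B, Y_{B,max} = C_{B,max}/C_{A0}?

At the optimum, C_{B,max}/C_{A0} = (k₁/k₂)^[k₂/(k₂−k₁)].
= (0.479/1.08)^(1.08/(1.08−0.479)) = (0.4435)^(1.797) = 0.2320.

0.232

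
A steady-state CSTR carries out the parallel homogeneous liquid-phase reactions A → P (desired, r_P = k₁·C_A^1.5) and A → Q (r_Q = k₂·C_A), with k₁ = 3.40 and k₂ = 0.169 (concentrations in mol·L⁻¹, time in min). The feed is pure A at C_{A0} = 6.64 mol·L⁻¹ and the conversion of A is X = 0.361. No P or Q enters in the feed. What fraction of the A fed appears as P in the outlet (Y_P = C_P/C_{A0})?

0.352

Exit C_A = C_{A0}(1−X) = 6.64×0.639 = 4.243 mol·L⁻¹.
Rates in a CSTR are evaluated at the outlet concentration: r_P = 3.40×4.243^1.5 = 29.72, r_Q = 0.169×4.243 = 0.7171.
Fraction of consumed A going to P: r_P/(r_P+r_Q) = 0.9764.
C_P = 0.9764·C_{A0}·X = 0.9764×6.64×0.361 = 2.34 mol·L⁻¹; Y_P = C_P/C_{A0} = 0.352.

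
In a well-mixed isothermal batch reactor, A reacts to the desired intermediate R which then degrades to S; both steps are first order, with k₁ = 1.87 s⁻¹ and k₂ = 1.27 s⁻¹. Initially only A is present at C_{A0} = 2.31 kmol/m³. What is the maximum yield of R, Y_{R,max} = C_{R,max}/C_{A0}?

0.441

At the optimum, C_{R,max}/C_{A0} = (k₁/k₂)^[k₂/(k₂−k₁)].
= (1.87/1.27)^(1.27/(1.27−1.87)) = (1.472)^(-2.117) = 0.4409.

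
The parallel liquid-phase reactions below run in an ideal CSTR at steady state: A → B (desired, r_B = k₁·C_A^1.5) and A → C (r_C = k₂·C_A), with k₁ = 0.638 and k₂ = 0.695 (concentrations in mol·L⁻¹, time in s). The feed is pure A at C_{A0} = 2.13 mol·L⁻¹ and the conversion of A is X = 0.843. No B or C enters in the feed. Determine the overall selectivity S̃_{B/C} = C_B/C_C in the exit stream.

0.531

Exit C_A = C_{A0}(1−X) = 2.13×0.157 = 0.3344 mol·L⁻¹.
A CSTR operates uniformly at the exit composition, giving r_B = 0.1234 and r_C = 0.2324 (each k·C_A^n at C_A = 0.3344).
Overall selectivity = C_B/C_C = r_Bτ/(r_Cτ) = r_B/r_C = 0.531.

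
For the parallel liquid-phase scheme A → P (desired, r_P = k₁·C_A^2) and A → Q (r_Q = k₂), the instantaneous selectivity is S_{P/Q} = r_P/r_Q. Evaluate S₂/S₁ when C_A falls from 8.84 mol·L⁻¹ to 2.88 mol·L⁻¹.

S_{P/Q} = (k₁/k₂)·C_A^2, so S₂/S₁ = (C_{A,2}/C_{A,1})^2.
= (2.88/8.84)^2 = (0.3258)^2 = 0.106.

0.106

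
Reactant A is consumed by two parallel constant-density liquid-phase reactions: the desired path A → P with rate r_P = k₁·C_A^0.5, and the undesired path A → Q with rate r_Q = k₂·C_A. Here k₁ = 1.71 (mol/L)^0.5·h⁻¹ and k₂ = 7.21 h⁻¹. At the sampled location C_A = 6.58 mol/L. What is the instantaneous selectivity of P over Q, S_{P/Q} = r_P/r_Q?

0.0925

S_{P/Q} = r_P/r_Q = (k₁·C_A^0.5)/(k₂·C_A) = (k₁/k₂)·C_A^-0.5.
= (1.71×6.580^0.5) / (7.21×6.580) = 4.386/47.44 = 0.0925.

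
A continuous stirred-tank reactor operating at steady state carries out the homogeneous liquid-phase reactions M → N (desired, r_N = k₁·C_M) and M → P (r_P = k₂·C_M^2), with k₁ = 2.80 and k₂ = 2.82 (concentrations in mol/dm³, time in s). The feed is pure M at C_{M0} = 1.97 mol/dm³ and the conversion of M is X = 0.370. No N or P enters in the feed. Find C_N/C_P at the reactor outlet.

0.800

Exit C_M = C_{M0}(1−X) = 1.97×0.630 = 1.241 mol/dm³.
In a CSTR the entire volume is at exit conditions, so r_N = 2.80×1.241 = 3.475 and r_P = 2.82×1.241^2 = 4.344.
Overall selectivity = C_N/C_P = r_Nτ/(r_Pτ) = r_N/r_P = 0.800.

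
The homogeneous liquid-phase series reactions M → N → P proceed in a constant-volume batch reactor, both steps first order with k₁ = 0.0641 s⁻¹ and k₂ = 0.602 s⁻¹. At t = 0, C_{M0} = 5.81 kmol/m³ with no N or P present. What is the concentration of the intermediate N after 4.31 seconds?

For first-order series with pure M initially, C_N(t) = k₁C_{M0}/(k₂−k₁)·(e^(−k₁t) − e^(−k₂t)).
e^(−k₁t) = e^(−0.0641×4.31) = e^(−0.2763) = 0.7586; e^(−k₂t) = e^(−2.595) = 0.07467.
C_N = 0.0641×5.81/(0.602−0.0641) × (0.7586−0.07467) = 0.6924×0.6839 = 0.4735 kmol/m³.

0.474 kmol/m³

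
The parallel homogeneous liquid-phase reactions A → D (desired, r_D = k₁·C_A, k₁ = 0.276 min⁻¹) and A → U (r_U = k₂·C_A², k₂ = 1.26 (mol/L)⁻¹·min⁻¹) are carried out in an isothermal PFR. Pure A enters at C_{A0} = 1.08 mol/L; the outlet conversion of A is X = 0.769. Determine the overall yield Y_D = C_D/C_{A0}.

C_A = C_{A0}(1−X) = 0.2495 mol/L.
Along a PFR/batch, dC_D/dC_A = −r_D/(r_D+r_U) = −k₁/(k₁+k₂·C_A).
Integrating from C_{A0} to C_A: C_D = (0.276/1.26)·ln[(0.276+1.26·1.08)/(0.276+1.26·0.249)] = 0.2190·ln(1.637/0.5903) = 0.2234 mol/L.
Y_D = C_D/C_{A0} = 0.2234/1.08 = 0.207.

0.207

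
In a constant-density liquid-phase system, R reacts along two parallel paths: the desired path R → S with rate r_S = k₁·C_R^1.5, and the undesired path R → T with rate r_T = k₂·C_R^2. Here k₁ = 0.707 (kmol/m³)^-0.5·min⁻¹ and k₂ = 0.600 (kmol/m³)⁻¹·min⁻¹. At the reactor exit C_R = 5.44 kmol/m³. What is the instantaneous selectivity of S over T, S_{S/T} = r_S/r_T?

0.505

S_{S/T} = r_S/r_T = (k₁·C_R^1.5)/(k₂·C_R^2) = (k₁/k₂)·C_R^-0.5.
= (0.707×5.440^1.5) / (0.600×5.440^2) = 8.971/17.76 = 0.505.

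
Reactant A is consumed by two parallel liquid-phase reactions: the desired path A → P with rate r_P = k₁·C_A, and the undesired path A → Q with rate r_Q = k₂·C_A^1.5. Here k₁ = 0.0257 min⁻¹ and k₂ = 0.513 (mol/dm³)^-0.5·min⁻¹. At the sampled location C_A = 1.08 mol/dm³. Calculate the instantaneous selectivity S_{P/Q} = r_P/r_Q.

S_{P/Q} = r_P/r_Q = (k₁·C_A)/(k₂·C_A^1.5) = (k₁/k₂)·C_A^-0.5.
= (0.0257×1.080) / (0.513×1.080^1.5) = 0.02776/0.5758 = 0.0482.

0.0482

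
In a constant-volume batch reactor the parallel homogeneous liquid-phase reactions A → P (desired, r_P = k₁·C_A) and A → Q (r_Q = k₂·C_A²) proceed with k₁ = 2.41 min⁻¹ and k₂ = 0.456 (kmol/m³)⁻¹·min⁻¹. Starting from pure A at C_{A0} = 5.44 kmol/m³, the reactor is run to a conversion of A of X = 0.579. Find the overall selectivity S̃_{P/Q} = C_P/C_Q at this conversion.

C_A = C_{A0}(1−X) = 2.290 kmol/m³.
Along a PFR/batch, dC_P/dC_A = −r_P/(r_P+r_Q) = −k₁/(k₁+k₂·C_A).
Integrating from C_{A0} to C_A: C_P = (2.41/0.456)·ln[(2.41+0.456·5.44)/(2.41+0.456·2.29)] = 5.285·ln(4.891/3.454) = 1.838 kmol/m³.
C_Q = (C_{A0}−C_A)−C_P = 1.312 kmol/m³; S̃_{P/Q} = 1.838/1.312 = 1.40.

1.40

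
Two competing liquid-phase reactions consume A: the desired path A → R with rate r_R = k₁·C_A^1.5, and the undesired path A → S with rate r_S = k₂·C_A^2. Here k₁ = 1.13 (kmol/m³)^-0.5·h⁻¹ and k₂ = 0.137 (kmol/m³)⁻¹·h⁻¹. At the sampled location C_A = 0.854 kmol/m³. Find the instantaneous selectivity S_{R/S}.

8.93

S_{R/S} = r_R/r_S = (k₁·C_A^1.5)/(k₂·C_A^2) = (k₁/k₂)·C_A^-0.5.
= (1.13×0.8540^1.5) / (0.137×0.8540^2) = 0.8918/0.09992 = 8.93.
The undesired path is higher order in A, so low C_A (CSTR or dilute feed) favours R.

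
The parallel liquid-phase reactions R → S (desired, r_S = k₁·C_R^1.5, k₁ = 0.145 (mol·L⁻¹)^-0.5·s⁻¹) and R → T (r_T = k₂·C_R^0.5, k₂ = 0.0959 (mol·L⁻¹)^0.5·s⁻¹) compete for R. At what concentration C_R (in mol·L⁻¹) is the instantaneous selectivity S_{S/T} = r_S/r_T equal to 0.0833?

0.0551 mol·L⁻¹

S_{S/T} = (k₁/k₂)·C_R ⇒ C_R = S·k₂/k₁.
= 0.0833×0.0959/0.145 = 0.0551 mol·L⁻¹.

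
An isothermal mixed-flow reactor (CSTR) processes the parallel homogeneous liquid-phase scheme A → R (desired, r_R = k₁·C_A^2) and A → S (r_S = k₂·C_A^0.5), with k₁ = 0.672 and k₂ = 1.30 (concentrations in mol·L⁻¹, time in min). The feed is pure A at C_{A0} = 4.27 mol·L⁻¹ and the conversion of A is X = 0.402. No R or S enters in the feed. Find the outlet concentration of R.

Exit C_A = C_{A0}(1−X) = 4.27×0.598 = 2.553 mol·L⁻¹.
In a CSTR the entire volume is at exit conditions, so r_R = 0.672×2.553^2 = 4.382 and r_S = 1.30×2.553^0.5 = 2.077.
Fraction of consumed A going to R: r_R/(r_R+r_S) = 0.6784.
C_R = 0.6784·C_{A0}·X = 0.6784×4.27×0.402 = 1.16 mol·L⁻¹.

1.16 mol·L⁻¹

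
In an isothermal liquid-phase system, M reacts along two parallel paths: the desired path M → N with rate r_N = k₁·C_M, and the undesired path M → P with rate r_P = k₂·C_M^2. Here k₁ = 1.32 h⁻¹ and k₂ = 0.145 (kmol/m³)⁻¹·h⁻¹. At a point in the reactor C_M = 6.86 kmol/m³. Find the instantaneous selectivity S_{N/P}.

1.33

S_{N/P} = r_N/r_P = (k₁·C_M)/(k₂·C_M^2) = (k₁/k₂)·C_M⁻¹.
= (1.32×6.860) / (0.145×6.860^2) = 9.055/6.824 = 1.33.
The undesired path is higher order in M, so low C_M (CSTR or dilute feed) favours N.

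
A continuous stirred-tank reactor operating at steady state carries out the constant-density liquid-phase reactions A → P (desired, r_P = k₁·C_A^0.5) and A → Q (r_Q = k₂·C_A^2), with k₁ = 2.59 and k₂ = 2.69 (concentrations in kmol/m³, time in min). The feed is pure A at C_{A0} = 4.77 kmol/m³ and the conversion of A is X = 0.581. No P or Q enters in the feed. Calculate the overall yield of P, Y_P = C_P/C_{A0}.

0.148

Exit C_A = C_{A0}(1−X) = 4.77×0.419 = 1.999 kmol/m³.
Rates in a CSTR are evaluated at the outlet concentration: r_P = 2.59×1.999^0.5 = 3.662, r_Q = 2.69×1.999^2 = 10.75.
Fraction of consumed A going to P: r_P/(r_P+r_Q) = 0.2542.
C_P = 0.2542·C_{A0}·X = 0.2542×4.77×0.581 = 0.704 kmol/m³; Y_P = C_P/C_{A0} = 0.148.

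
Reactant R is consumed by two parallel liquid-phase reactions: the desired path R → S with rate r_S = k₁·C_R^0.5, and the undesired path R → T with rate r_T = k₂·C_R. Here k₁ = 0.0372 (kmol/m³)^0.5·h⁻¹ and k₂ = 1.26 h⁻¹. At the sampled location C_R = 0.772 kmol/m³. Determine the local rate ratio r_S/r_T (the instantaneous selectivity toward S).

0.0336

S_{S/T} = r_S/r_T = (k₁·C_R^0.5)/(k₂·C_R) = (k₁/k₂)·C_R^-0.5.
= (0.0372×0.7720^0.5) / (1.26×0.7720) = 0.03269/0.9727 = 0.0336.
The undesired path is higher order in R, so low C_R (CSTR or dilute feed) favours S.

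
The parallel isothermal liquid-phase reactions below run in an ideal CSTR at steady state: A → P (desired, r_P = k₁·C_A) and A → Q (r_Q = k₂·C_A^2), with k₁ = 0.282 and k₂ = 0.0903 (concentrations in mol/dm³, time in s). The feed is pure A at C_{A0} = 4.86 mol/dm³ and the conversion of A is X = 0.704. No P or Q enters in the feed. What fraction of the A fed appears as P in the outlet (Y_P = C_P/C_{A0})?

Exit C_A = C_{A0}(1−X) = 4.86×0.296 = 1.439 mol/dm³.
A CSTR operates uniformly at the exit composition, giving r_P = 0.4057 and r_Q = 0.1869 (each k·C_A^n at C_A = 1.439).
Fraction of consumed A going to P: r_P/(r_P+r_Q) = 0.6846.
C_P = 0.6846·C_{A0}·X = 0.6846×4.86×0.704 = 2.34 mol/dm³; Y_P = C_P/C_{A0} = 0.482.

0.482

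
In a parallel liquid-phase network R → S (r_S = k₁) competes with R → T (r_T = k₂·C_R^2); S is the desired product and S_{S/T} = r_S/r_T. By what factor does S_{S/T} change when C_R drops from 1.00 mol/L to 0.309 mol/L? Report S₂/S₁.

10.5

S_{S/T} = (k₁/k₂)·C_R^-2, so S₂/S₁ = (C_{R,2}/C_{R,1})^-2.
= (0.309/1.00)^(-2) = (0.3090)^(-2) = 10.5.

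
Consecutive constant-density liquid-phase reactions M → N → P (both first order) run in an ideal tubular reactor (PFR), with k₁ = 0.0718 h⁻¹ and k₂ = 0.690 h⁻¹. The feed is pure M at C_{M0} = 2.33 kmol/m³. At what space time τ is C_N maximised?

For first-order series the maximum of C_N occurs at τ_opt = ln(k₂/k₁)/(k₂−k₁).
= ln(0.690/0.0718)/(0.690−0.0718) = ln(9.610)/0.6182 = 2.263/0.6182 = 3.66 h.

3.66 h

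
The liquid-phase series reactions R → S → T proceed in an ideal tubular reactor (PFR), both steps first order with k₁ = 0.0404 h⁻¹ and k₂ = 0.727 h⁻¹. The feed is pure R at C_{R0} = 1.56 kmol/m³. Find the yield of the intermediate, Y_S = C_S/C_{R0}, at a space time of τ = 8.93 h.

For first-order series with pure R initially, C_S(τ) = k₁C_{R0}/(k₂−k₁)·(e^(−k₁τ) − e^(−k₂τ)).
e^(−k₁τ) = e^(−0.0404×8.93) = e^(−0.3608) = 0.6971; e^(−k₂τ) = e^(−6.492) = 0.001515.
C_S = 0.0404×1.56/(0.727−0.0404) × (0.6971−0.001515) = 0.09179×0.6956 = 0.06385 kmol/m³.
Y_S = C_S/C_{R0} = 0.06385/1.56 = 0.0409.

0.0409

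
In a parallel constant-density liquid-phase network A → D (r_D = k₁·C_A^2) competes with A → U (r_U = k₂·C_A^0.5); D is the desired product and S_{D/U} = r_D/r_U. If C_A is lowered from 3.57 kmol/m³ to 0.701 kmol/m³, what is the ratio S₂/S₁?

S_{D/U} = (k₁/k₂)·C_A^1.5, so S₂/S₁ = (C_{A,2}/C_{A,1})^1.5.
= (0.701/3.57)^1.5 = (0.1964)^1.5 = 0.0870.
Selectivity toward D falls as C_A falls — high-concentration operation is favoured.

0.0870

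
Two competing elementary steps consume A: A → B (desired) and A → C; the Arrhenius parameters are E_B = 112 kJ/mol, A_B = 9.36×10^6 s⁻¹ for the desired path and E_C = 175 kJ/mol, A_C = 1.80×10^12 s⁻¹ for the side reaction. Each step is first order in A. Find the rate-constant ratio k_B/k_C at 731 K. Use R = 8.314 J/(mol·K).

0.165

k_B/k_C = (A_B/A_C)·exp[−(E_B−E_C)/(RT)] = (A_B/A_C)·exp[(E_C−E_B)/(RT)].
(E_C−E_B)/(RT) = (175−112)×10³/(8.314×731) = 63000/6078 = 10.37.
k_B/k_C = (9.36×10^6/1.80×10^12)·exp(10.37) = 5.200×10^-6 × 31763 = 0.165.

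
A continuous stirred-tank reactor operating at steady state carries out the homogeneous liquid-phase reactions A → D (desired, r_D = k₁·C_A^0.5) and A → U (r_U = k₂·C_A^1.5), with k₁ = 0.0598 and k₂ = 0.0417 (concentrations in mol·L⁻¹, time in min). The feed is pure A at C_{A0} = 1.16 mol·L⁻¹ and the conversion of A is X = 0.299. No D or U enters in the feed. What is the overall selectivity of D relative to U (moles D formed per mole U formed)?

Exit C_A = C_{A0}(1−X) = 1.16×0.701 = 0.8132 mol·L⁻¹.
Rates in a CSTR are evaluated at the outlet concentration: r_D = 0.0598×0.8132^0.5 = 0.05392, r_U = 0.0417×0.8132^1.5 = 0.03058.
Overall selectivity = C_D/C_U = r_Dτ/(r_Uτ) = r_D/r_U = 1.76.

1.76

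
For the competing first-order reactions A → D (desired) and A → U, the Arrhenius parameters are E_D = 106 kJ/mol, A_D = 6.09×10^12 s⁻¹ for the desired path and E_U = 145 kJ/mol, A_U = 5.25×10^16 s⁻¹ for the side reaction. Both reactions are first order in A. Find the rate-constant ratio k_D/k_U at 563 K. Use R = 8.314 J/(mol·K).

k_D/k_U = (A_D/A_U)·exp[−(E_D−E_U)/(RT)] = (A_D/A_U)·exp[(E_U−E_D)/(RT)].
(E_U−E_D)/(RT) = (145−106)×10³/(8.314×563) = 39000/4681 = 8.332.
k_D/k_U = (6.09×10^12/5.25×10^16)·exp(8.332) = 1.160×10^-4 × 4154 = 0.482.
Since E_D < E_U, lowering the temperature improves selectivity toward D.

0.482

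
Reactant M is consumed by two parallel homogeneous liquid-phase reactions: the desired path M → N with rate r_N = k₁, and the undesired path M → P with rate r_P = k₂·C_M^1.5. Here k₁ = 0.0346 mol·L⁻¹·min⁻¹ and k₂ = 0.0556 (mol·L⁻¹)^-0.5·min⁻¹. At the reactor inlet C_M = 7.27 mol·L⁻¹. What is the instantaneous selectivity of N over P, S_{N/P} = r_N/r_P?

0.0317

S_{N/P} = r_N/r_P = (k₁)/(k₂·C_M^1.5) = (k₁/k₂)·C_M^-1.5.
= (0.0346) / (0.0556×7.270^1.5) = 0.03460/1.090 = 0.0317.
The undesired path is higher order in M, so low C_M (CSTR or dilute feed) favours N.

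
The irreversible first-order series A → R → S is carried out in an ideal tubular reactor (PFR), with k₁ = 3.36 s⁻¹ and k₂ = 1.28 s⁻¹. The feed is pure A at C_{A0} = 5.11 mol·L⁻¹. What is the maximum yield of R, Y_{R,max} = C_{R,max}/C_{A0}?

0.552

At the optimum, C_{R,max}/C_{A0} = (k₁/k₂)^[k₂/(k₂−k₁)].
= (3.36/1.28)^(1.28/(1.28−3.36)) = (2.625)^(-0.6154) = 0.5522.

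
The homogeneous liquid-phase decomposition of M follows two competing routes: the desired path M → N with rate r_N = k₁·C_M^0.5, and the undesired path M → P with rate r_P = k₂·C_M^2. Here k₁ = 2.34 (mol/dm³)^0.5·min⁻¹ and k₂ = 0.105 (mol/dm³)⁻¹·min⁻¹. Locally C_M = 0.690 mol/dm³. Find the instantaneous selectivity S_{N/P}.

S_{N/P} = r_N/r_P = (k₁·C_M^0.5)/(k₂·C_M^2) = (k₁/k₂)·C_M^-1.5.
= (2.34×0.6900^0.5) / (0.105×0.6900^2) = 1.944/0.04999 = 38.9.

38.9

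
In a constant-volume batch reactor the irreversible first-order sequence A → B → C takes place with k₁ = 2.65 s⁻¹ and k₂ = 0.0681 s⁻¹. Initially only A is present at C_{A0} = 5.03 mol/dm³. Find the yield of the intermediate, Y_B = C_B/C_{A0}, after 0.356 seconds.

0.602

Solving the coupled first-order balances gives C_B(t) = [k₁/(k₂−k₁)]·C_{A0}·(e^(−k₁t) − e^(−k₂t)).
e^(−k₁t) = e^(−2.65×0.356) = e^(−0.9434) = 0.3893; e^(−k₂t) = e^(−0.02424) = 0.9760.
C_B = 2.65×5.03/(0.0681−2.65) × (0.3893−0.9760) = (-5.163)×(-0.5867) = 3.029 mol/dm³.
Y_B = C_B/C_{A0} = 3.029/5.03 = 0.602.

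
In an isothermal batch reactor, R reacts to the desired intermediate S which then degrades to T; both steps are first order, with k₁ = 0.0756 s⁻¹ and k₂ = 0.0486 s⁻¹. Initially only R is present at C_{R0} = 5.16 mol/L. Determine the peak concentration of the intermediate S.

2.33 mol/L

At the optimum, C_{S,max}/C_{R0} = (k₁/k₂)^[k₂/(k₂−k₁)].
= (0.0756/0.0486)^(0.0486/(0.0486−0.0756)) = (1.556)^(-1.800) = 0.4514.
C_{S,max} = 0.4514×5.16 = 2.33 mol/L.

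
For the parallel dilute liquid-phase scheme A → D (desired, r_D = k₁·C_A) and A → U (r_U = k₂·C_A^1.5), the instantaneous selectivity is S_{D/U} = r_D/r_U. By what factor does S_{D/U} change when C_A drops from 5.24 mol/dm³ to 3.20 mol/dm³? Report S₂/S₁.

S_{D/U} = (k₁/k₂)·C_A^-0.5, so S₂/S₁ = (C_{A,2}/C_{A,1})^-0.5.
= (3.20/5.24)^(-0.5) = (0.6107)^(-0.5) = 1.28.

1.28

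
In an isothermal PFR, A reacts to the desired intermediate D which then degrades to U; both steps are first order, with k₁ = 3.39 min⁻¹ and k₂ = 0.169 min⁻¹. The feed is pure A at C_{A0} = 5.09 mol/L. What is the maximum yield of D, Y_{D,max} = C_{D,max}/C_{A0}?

0.854

At the optimum, C_{D,max}/C_{A0} = (k₁/k₂)^[k₂/(k₂−k₁)].
= (3.39/0.169)^(0.169/(0.169−3.39)) = (20.06)^(-0.05247) = 0.8544.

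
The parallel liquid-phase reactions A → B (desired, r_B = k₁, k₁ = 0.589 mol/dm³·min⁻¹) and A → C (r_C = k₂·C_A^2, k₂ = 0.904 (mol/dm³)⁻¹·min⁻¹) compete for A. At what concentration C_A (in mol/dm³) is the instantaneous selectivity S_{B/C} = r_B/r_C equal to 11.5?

S_{B/C} = (k₁/k₂)·C_A^-2 ⇒ C_A = (S·k₂/k₁)^(-0.5).
= (11.5×0.904/0.589)^(-0.5) = (17.65)^(-0.5) = 0.238 mol/dm³.

0.238 mol/dm³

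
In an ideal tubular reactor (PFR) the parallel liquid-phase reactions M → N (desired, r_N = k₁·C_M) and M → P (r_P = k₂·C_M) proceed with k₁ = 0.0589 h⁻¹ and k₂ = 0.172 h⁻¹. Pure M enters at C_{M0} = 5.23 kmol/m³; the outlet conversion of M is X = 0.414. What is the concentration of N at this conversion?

0.552 kmol/m³

C_M = C_{M0}(1−X) = 3.065 kmol/m³.
Both paths are first order in M, so the instantaneous fraction to N is constant: dC_N/d(−C_M) = k₁/(k₁+k₂) = 0.2551.
C_N = 0.2551·(C_{M0}−C_M) = 0.2551×2.165 = 0.552 kmol/m³.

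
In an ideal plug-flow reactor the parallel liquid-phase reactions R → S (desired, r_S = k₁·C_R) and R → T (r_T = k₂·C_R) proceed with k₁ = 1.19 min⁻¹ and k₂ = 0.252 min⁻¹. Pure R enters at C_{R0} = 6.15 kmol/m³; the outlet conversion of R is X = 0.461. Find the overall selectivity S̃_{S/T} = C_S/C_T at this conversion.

C_R = C_{R0}(1−X) = 3.315 kmol/m³.
Both paths are first order in R, so the instantaneous fraction to S is constant: dC_S/d(−C_R) = k₁/(k₁+k₂) = 0.8252.
C_S = 0.8252·(C_{R0}−C_R) = 0.8252×2.835 = 2.34 kmol/m³.
C_T = (C_{R0}−C_R)−C_S = 0.4955 kmol/m³; S̃_{S/T} = 2.340/0.4955 = 4.72.

4.72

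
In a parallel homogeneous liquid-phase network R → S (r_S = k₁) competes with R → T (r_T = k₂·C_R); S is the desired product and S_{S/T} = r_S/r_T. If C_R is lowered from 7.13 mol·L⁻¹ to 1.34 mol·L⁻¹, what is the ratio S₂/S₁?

5.32

S_{S/T} = (k₁/k₂)·C_R⁻¹, so S₂/S₁ = (C_{R,2}/C_{R,1})⁻¹.
= 7.13/1.34 = 5.32.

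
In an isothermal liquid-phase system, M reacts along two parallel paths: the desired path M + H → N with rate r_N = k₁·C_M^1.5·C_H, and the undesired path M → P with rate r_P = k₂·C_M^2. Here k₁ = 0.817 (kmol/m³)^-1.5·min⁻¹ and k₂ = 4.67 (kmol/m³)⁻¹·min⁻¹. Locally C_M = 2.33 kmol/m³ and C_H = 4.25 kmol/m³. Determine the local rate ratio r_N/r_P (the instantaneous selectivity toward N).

0.487

S_{N/P} = r_N/r_P = (k₁·C_M^1.5·C_H)/(k₂·C_M^2) = (k₁/k₂)·C_M^-0.5·C_H.
= (0.817×2.330^1.5×4.250) / (4.67×2.330^2) = 12.35/25.35 = 0.487.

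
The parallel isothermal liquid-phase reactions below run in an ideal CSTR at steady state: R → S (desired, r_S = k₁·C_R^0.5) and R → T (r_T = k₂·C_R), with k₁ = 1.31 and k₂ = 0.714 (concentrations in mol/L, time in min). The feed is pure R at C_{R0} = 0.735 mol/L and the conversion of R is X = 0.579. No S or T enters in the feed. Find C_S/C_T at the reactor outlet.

Exit C_R = C_{R0}(1−X) = 0.735×0.421 = 0.3094 mol/L.
A CSTR operates uniformly at the exit composition, giving r_S = 0.7287 and r_T = 0.2209 (each k·C_R^n at C_R = 0.3094).
Overall selectivity = C_S/C_T = r_Sτ/(r_Tτ) = r_S/r_T = 3.30.

3.30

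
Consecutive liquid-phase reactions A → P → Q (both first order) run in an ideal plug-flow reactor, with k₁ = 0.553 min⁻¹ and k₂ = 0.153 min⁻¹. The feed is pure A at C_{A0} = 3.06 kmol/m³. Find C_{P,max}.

At the optimum, C_{P,max}/C_{A0} = (k₁/k₂)^[k₂/(k₂−k₁)].
= (0.553/0.153)^(0.153/(0.153−0.553)) = (3.614)^(-0.3825) = 0.6117.
C_{P,max} = 0.6117×3.06 = 1.87 kmol/m³.

1.87 kmol/m³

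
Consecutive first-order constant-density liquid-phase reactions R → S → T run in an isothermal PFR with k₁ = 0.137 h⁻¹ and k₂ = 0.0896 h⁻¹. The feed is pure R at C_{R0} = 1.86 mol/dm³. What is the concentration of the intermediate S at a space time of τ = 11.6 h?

Solving the coupled first-order balances gives C_S(τ) = [k₁/(k₂−k₁)]·C_{R0}·(e^(−k₁τ) − e^(−k₂τ)).
e^(−k₁τ) = e^(−0.137×11.6) = e^(−1.589) = 0.2041; e^(−k₂τ) = e^(−1.039) = 0.3537.
C_S = 0.137×1.86/(0.0896−0.137) × (0.2041−0.3537) = (-5.376)×(-0.1496) = 0.8042 mol/dm³.

0.804 mol/dm³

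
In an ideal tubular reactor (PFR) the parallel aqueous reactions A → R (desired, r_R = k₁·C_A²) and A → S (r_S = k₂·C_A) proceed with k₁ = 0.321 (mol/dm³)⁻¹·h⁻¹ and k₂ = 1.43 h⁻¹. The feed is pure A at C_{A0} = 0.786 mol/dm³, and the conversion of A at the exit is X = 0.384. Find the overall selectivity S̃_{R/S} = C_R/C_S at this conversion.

0.142

C_A = C_{A0}(1−X) = 0.4842 mol/dm³.
Along a PFR/batch, dC_S/dC_A = −r_S/(r_R+r_S) = −k₂/(k₂+k₁·C_A).
Integrating from C_{A0} to C_A: C_S = (1.43/0.321)·ln[(1.43+0.321·0.786)/(1.43+0.321·0.484)] = 4.455·ln(1.682/1.585) = 0.2642 mol/dm³.
Then C_R = (C_{A0}−C_A) − C_S = 0.3018 − 0.2642 = 0.03758 mol/dm³.
S̃_{R/S} = C_R/C_S = 0.03758/0.2642 = 0.142.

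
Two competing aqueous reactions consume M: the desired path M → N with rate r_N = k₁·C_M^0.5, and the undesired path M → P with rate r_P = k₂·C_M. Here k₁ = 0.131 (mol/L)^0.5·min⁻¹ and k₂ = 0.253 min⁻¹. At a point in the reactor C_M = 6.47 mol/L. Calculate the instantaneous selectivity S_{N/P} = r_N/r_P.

S_{N/P} = r_N/r_P = (k₁·C_M^0.5)/(k₂·C_M) = (k₁/k₂)·C_M^-0.5.
= (0.131×6.470^0.5) / (0.253×6.470) = 0.3332/1.637 = 0.204.

0.204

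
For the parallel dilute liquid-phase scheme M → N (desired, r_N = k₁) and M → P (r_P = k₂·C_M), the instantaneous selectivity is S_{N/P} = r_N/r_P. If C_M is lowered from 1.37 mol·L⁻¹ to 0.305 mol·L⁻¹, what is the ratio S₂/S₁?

4.49

S_{N/P} = (k₁/k₂)·C_M⁻¹, so S₂/S₁ = (C_{M,2}/C_{M,1})⁻¹.
= 1.37/0.305 = 4.49.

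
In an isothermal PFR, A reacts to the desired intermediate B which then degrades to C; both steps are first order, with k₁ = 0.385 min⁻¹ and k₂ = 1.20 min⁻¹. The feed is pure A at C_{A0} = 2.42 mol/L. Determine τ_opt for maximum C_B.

1.39 min

For first-order series the maximum of C_B occurs at τ_opt = ln(k₂/k₁)/(k₂−k₁).
= ln(1.20/0.385)/(1.20−0.385) = ln(3.117)/0.8150 = 1.137/0.8150 = 1.39 min.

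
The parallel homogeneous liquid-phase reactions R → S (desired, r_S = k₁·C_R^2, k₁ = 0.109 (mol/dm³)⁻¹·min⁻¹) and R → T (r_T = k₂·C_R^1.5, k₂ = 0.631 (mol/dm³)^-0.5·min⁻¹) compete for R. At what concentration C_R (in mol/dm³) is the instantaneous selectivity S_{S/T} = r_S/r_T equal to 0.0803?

0.216 mol/dm³

S_{S/T} = (k₁/k₂)·C_R^0.5 ⇒ C_R = (S·k₂/k₁)^(2).
= (0.0803×0.631/0.109)^(2) = (0.4649)^(2) = 0.216 mol/dm³.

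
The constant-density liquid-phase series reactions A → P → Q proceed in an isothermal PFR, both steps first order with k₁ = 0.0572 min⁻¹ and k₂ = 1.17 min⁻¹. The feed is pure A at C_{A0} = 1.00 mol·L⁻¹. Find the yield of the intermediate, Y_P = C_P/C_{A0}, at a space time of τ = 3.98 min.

For first-order series with pure A initially, C_P(τ) = k₁C_{A0}/(k₂−k₁)·(e^(−k₁τ) − e^(−k₂τ)).
e^(−k₁τ) = e^(−0.0572×3.98) = e^(−0.2277) = 0.7964; e^(−k₂τ) = e^(−4.657) = 0.009499.
C_P = 0.0572×1.00/(1.17−0.0572) × (0.7964−0.009499) = 0.05140×0.7869 = 0.04045 mol·L⁻¹.
Y_P = C_P/C_{A0} = 0.04045/1.00 = 0.0404.

0.0404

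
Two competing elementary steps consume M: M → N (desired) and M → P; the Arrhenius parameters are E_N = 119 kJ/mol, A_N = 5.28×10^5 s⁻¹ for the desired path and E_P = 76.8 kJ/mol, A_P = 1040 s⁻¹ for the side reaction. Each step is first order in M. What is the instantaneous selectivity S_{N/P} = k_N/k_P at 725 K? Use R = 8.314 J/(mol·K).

0.462

k_N/k_P = (A_N/A_P)·exp[−(E_N−E_P)/(RT)] = (A_N/A_P)·exp[(E_P−E_N)/(RT)].
(E_P−E_N)/(RT) = (76.8−119)×10³/(8.314×725) = -42200/6028 = -7.001.
k_N/k_P = (5.28×10^5/1040)·exp(-7.001) = 507.7 × 9.109×10^-4 = 0.462.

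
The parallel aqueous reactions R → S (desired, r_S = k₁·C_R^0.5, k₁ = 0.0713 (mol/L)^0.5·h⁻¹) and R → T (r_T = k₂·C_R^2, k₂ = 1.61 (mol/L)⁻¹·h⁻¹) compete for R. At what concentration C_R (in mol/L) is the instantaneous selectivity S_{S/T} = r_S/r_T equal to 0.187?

0.383 mol/L

S_{S/T} = (k₁/k₂)·C_R^-1.5 ⇒ C_R = (S·k₂/k₁)^(1/(-1.5)).
= (0.187×1.61/0.0713)^(-0.6667) = (4.223)^(-0.6667) = 0.383 mol/L.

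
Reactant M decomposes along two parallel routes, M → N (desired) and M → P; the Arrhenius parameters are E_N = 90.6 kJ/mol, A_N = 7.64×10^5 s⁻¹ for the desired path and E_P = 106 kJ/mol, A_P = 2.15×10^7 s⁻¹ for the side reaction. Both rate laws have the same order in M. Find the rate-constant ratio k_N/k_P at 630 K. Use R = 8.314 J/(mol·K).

0.672

With equal orders, S_{N/P} = k_N/k_P = (A_N/A_P)·exp[(E_P−E_N)/(RT)].
(E_P−E_N)/(RT) = (106−90.6)×10³/(8.314×630) = 15400/5238 = 2.940.
k_N/k_P = (7.64×10^5/2.15×10^7)·exp(2.940) = 0.03553 × 18.92 = 0.672.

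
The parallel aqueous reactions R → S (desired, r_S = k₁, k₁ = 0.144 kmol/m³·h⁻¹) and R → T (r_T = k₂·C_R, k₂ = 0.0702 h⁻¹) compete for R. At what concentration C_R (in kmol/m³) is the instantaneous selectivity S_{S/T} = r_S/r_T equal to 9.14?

S_{S/T} = (k₁/k₂)·C_R⁻¹ ⇒ C_R = (S·k₂/k₁)^(-1).
= (9.14×0.0702/0.144)^(-1) = (4.456)^(-1) = 0.224 kmol/m³.

0.224 kmol/m³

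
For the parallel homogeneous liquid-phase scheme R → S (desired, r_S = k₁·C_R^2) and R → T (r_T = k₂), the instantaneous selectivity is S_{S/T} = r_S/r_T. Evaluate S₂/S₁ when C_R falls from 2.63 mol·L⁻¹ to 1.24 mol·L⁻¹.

0.222

S_{S/T} = (k₁/k₂)·C_R^2, so S₂/S₁ = (C_{R,2}/C_{R,1})^2.
= (1.24/2.63)^2 = (0.4715)^2 = 0.222.
Selectivity toward S falls as C_R falls — high-concentration operation is favoured.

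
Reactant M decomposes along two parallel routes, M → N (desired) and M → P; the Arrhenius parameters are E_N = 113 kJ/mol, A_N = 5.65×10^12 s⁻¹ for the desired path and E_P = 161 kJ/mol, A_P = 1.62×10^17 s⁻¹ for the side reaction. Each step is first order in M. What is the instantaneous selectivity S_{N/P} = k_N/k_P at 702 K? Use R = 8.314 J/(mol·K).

0.130

Since both paths have the same order in M, the concentration cancels and S_{N/P} = k_N/k_P = (A_N/A_P)·exp[(E_P−E_N)/(RT)].
(E_P−E_N)/(RT) = (161−113)×10³/(8.314×702) = 48000/5836 = 8.224.
k_N/k_P = (5.65×10^12/1.62×10^17)·exp(8.224) = 3.488×10^-5 × 3730 = 0.130.
Since E_N < E_P, lowering the temperature improves selectivity toward N.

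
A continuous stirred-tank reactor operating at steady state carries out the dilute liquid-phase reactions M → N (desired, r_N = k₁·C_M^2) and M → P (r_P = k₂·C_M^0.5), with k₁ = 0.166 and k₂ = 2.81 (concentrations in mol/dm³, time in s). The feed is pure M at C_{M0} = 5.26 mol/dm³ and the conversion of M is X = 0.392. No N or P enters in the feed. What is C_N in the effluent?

0.521 mol/dm³

Exit C_M = C_{M0}(1−X) = 5.26×0.608 = 3.198 mol/dm³.
A CSTR operates uniformly at the exit composition, giving r_N = 1.698 and r_P = 5.025 (each k·C_M^n at C_M = 3.198).
Fraction of consumed M going to N: r_N/(r_N+r_P) = 0.2525.
C_N = 0.2525·C_{M0}·X = 0.2525×5.26×0.392 = 0.521 mol/dm³.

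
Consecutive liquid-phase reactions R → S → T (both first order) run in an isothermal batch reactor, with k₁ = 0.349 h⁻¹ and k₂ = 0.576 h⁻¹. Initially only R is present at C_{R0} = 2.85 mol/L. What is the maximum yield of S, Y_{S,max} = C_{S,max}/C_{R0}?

0.280

For a first-order series the maximum intermediate yield is C_{S,max}/C_{R0} = (k₁/k₂)^[k₂/(k₂−k₁)].
= (0.349/0.576)^(0.576/(0.576−0.349)) = (0.6059)^(2.537) = 0.2805.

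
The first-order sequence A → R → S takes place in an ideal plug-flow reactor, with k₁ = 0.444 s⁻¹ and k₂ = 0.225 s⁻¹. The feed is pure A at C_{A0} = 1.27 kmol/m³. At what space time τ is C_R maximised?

For first-order series the maximum of C_R occurs at τ_opt = ln(k₂/k₁)/(k₂−k₁).
= ln(0.225/0.444)/(0.225−0.444) = ln(0.5068)/-0.2190 = -0.6797/-0.2190 = 3.10 s.

3.10 s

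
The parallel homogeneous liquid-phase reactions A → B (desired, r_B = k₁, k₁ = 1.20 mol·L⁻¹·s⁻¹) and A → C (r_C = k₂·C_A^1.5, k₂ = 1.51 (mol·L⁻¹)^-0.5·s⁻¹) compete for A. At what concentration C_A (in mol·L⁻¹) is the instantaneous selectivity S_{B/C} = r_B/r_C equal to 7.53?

0.223 mol·L⁻¹

S_{B/C} = (k₁/k₂)·C_A^-1.5 ⇒ C_A = (S·k₂/k₁)^(1/(-1.5)).
= (7.53×1.51/1.20)^(-0.6667) = (9.475)^(-0.6667) = 0.223 mol·L⁻¹.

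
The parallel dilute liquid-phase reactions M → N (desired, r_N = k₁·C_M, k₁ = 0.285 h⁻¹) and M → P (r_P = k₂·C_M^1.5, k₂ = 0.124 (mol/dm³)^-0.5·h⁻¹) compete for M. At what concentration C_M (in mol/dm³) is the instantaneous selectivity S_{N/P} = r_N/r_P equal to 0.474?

S_{N/P} = (k₁/k₂)·C_M^-0.5 ⇒ C_M = (S·k₂/k₁)^(-2).
= (0.474×0.124/0.285)^(-2) = (0.2062)^(-2) = 23.5 mol/dm³.

23.5 mol/dm³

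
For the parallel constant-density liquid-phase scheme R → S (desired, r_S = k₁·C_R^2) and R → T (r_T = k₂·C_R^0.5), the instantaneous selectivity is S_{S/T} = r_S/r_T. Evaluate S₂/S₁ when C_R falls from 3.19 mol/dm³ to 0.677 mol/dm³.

S_{S/T} = (k₁/k₂)·C_R^1.5, so S₂/S₁ = (C_{R,2}/C_{R,1})^1.5.
= (0.677/3.19)^1.5 = (0.2122)^1.5 = 0.0978.

0.0978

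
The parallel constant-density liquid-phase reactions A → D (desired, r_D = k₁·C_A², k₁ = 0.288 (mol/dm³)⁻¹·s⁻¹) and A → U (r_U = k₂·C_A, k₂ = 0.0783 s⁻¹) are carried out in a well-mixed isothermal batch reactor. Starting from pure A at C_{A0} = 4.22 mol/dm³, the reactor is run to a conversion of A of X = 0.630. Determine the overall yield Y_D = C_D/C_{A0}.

0.572

C_A = C_{A0}(1−X) = 1.561 mol/dm³.
Along a PFR/batch, dC_U/dC_A = −r_U/(r_D+r_U) = −k₂/(k₂+k₁·C_A).
Integrating from C_{A0} to C_A: C_U = (0.0783/0.288)·ln[(0.0783+0.288·4.22)/(0.0783+0.288·1.56)] = 0.2719·ln(1.294/0.5280) = 0.2436 mol/dm³.
Then C_D = (C_{A0}−C_A) − C_U = 2.659 − 0.2436 = 2.415 mol/dm³.
Y_D = C_D/C_{A0} = 2.415/4.22 = 0.572.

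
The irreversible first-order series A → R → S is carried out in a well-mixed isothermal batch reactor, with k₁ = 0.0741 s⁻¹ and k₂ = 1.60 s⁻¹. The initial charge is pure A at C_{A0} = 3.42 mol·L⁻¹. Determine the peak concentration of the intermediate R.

0.136 mol·L⁻¹

At the optimum, C_{R,max}/C_{A0} = (k₁/k₂)^[k₂/(k₂−k₁)].
= (0.0741/1.60)^(1.60/(1.60−0.0741)) = (0.04631)^(1.049) = 0.03989.
C_{R,max} = 0.03989×3.42 = 0.136 mol·L⁻¹.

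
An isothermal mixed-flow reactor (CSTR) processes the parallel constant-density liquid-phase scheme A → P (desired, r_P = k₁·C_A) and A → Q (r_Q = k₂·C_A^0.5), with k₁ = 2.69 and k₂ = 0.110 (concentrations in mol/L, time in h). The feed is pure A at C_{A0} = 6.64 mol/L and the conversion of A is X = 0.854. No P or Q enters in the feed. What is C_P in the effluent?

Exit C_A = C_{A0}(1−X) = 6.64×0.146 = 0.9694 mol/L.
In a CSTR the entire volume is at exit conditions, so r_P = 2.69×0.9694 = 2.608 and r_Q = 0.110×0.9694^0.5 = 0.1083.
Fraction of consumed A going to P: r_P/(r_P+r_Q) = 0.9601.
C_P = 0.9601·C_{A0}·X = 0.9601×6.64×0.854 = 5.44 mol/L.

5.44 mol/L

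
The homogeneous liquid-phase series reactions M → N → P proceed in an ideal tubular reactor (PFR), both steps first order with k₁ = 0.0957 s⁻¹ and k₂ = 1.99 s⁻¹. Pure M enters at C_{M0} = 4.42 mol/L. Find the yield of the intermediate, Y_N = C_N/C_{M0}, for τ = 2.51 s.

0.0394

Solving the coupled first-order balances gives C_N(τ) = [k₁/(k₂−k₁)]·C_{M0}·(e^(−k₁τ) − e^(−k₂τ)).
e^(−k₁τ) = e^(−0.0957×2.51) = e^(−0.2402) = 0.7865; e^(−k₂τ) = e^(−4.995) = 0.006772.
C_N = 0.0957×4.42/(1.99−0.0957) × (0.7865−0.006772) = 0.2233×0.7797 = 0.1741 mol/L.
Y_N = C_N/C_{M0} = 0.1741/4.42 = 0.0394.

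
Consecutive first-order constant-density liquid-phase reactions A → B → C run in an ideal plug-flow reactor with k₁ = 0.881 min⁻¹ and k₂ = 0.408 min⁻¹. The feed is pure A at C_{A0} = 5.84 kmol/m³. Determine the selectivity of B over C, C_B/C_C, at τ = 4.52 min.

0.360

For first-order series with pure A initially, C_B(τ) = k₁C_{A0}/(k₂−k₁)·(e^(−k₁τ) − e^(−k₂τ)).
e^(−k₁τ) = e^(−0.881×4.52) = e^(−3.982) = 0.01865; e^(−k₂τ) = e^(−1.844) = 0.1582.
C_B = 0.881×5.84/(0.408−0.881) × (0.01865−0.1582) = (-10.88)×(-0.1395) = 1.518 kmol/m³.
C_A = C_{A0}e^(−k₁τ) = 0.1089 kmol/m³, so C_C = C_{A0}−C_A−C_B = 4.214 kmol/m³; C_B/C_C = 0.360.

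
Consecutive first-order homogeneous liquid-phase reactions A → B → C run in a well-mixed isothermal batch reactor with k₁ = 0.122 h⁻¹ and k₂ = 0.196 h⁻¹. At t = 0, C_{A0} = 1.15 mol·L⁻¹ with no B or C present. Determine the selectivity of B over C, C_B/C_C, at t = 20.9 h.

For first-order series with pure A initially, C_B(t) = k₁C_{A0}/(k₂−k₁)·(e^(−k₁t) − e^(−k₂t)).
e^(−k₁t) = e^(−0.122×20.9) = e^(−2.550) = 0.07810; e^(−k₂t) = e^(−4.096) = 0.01663.
C_B = 0.122×1.15/(0.196−0.122) × (0.07810−0.01663) = 1.896×0.06146 = 0.1165 mol·L⁻¹.
C_A = C_{A0}e^(−k₁t) = 0.08981 mol·L⁻¹, so C_C = C_{A0}−C_A−C_B = 0.9437 mol·L⁻¹; C_B/C_C = 0.123.

0.123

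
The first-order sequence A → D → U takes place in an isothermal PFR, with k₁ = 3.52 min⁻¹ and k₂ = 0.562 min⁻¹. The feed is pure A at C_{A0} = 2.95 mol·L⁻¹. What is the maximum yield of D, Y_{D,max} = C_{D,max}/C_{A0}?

At the optimum, C_{D,max}/C_{A0} = (k₁/k₂)^[k₂/(k₂−k₁)].
= (3.52/0.562)^(0.562/(0.562−3.52)) = (6.263)^(-0.1900) = 0.7057.

0.706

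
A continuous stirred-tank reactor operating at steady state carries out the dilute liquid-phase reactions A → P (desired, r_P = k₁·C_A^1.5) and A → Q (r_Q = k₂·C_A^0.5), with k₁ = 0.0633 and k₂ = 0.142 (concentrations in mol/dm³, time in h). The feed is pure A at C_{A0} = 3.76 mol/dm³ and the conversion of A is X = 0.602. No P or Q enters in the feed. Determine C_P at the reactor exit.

Exit C_A = C_{A0}(1−X) = 3.76×0.398 = 1.496 mol/dm³.
Rates in a CSTR are evaluated at the outlet concentration: r_P = 0.0633×1.496^1.5 = 0.1159, r_Q = 0.142×1.496^0.5 = 0.1737.
Fraction of consumed A going to P: r_P/(r_P+r_Q) = 0.4002.
C_P = 0.4002·C_{A0}·X = 0.4002×3.76×0.602 = 0.906 mol/dm³.

0.906 mol/dm³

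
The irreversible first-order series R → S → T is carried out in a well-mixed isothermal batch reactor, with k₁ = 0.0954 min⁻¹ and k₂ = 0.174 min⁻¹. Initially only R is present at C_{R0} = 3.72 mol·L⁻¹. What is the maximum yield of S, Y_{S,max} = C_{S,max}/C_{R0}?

0.264

For a first-order series the maximum intermediate yield is C_{S,max}/C_{R0} = (k₁/k₂)^[k₂/(k₂−k₁)].
= (0.0954/0.174)^(0.174/(0.174−0.0954)) = (0.5483)^(2.214) = 0.2644.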